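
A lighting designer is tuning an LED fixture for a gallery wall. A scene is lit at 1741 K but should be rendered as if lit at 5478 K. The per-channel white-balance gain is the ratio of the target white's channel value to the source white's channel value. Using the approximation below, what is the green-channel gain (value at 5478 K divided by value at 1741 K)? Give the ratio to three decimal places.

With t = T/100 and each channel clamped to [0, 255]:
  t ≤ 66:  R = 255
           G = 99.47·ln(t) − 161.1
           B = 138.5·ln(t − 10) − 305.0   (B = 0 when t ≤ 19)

At 1741 K (t = 17.41):
  G = 99.47·ln 17.41 − 161.1 = 99.47·2.8570 − 161.1 = 123.090.
At 5478 K (t = 54.78):
  G = 99.47·ln 54.78 − 161.1 = 99.47·4.0033 − 161.1 = 237.111.
Gain = 237.111 / 123.090 = 1.9263 → 1.926.

1.926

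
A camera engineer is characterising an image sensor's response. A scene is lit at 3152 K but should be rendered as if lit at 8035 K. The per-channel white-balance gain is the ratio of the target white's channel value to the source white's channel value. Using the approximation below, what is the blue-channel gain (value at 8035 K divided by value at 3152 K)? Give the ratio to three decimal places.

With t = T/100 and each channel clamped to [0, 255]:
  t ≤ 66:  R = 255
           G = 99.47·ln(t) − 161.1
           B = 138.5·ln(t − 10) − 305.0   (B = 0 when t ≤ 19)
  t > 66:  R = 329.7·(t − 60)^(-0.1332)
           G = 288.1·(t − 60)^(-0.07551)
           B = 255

At 3152 K (t = 31.52):
  B = 138.5·ln(31.52 − 10) − 305.0 = 138.5·ln 21.52 − 305.0 = 138.5·3.0690 − 305.0 = 120.054.
At 8035 K (t = 80.35):
  B = 255 by definition for t > 66.
Gain = 255.000 / 120.054 = 2.1240 → 2.124.

2.124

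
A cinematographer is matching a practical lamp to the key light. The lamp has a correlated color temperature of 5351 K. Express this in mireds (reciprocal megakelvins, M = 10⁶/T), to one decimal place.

186.9 mireds

M = 10⁶ / 5351 = 186.881 → 186.9 mireds.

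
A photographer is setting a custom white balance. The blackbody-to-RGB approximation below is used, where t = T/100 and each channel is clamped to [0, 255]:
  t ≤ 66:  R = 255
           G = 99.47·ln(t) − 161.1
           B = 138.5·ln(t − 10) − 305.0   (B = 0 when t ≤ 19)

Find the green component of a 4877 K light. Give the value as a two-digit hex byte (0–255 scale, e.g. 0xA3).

t = 4877/100 = 48.77; the t ≤ 66 branch applies.
G = 99.47·ln 48.77 − 161.1 = 99.47·3.8871 − 161.1 = 225.551.
Rounded: 226; in hex, 0xE2.

0xE2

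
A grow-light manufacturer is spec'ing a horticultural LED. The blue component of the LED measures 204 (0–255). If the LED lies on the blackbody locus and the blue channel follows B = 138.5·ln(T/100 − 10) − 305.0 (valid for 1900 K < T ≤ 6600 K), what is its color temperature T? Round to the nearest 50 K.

ln(t − 10) = (204 + 305.0) / 138.5 = 3.6751.
t − 10 = e^3.6751 = 39.452, so t = 49.452.
T = 100·t = 4945 K → 4950 K to the nearest 50 K.

4950 K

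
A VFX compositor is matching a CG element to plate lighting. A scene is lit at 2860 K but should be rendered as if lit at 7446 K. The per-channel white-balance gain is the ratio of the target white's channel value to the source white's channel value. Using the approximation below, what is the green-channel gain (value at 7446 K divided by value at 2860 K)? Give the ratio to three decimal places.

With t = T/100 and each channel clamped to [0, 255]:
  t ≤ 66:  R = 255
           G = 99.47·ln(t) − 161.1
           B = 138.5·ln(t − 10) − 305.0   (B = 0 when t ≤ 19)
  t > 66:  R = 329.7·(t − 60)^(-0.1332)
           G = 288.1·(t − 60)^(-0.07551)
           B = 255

At 2860 K (t = 28.6):
  G = 99.47·ln 28.6 − 161.1 = 99.47·3.3534 − 161.1 = 172.463.
At 7446 K (t = 74.46):
  G = 288.1·(74.46 − 60)^(-0.07551) = 288.1·14.46^(-0.07551) = 288.1·0.81733 = 235.472.
Gain = 235.472 / 172.463 = 1.3653 → 1.365.

1.365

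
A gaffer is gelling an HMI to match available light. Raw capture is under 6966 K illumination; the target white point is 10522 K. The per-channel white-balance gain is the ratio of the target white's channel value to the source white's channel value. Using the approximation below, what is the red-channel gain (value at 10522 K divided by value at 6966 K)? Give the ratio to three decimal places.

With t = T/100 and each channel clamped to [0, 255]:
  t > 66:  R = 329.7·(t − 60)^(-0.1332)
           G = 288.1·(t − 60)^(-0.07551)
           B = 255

At 6966 K (t = 69.66):
  R = 329.7·(69.66 − 60)^(-0.1332) = 329.7·9.66^(-0.1332) = 329.7·0.73927 = 243.736.
At 10522 K (t = 105.22):
  R = 329.7·(105.22 − 60)^(-0.1332) = 329.7·45.22^(-0.1332) = 329.7·0.60188 = 198.440.
Gain = 198.440 / 243.736 = 0.8142 → 0.814.

0.814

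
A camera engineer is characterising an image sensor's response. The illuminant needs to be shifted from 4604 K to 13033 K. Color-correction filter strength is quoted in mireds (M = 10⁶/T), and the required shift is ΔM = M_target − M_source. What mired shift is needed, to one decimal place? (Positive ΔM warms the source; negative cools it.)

M_source = 10⁶/4604 = 217.202; M_target = 10⁶/13033 = 76.728.
ΔM = 76.728 − 217.202 = -140.474 → -140.5 mireds, a cooling shift.

-140.5 mireds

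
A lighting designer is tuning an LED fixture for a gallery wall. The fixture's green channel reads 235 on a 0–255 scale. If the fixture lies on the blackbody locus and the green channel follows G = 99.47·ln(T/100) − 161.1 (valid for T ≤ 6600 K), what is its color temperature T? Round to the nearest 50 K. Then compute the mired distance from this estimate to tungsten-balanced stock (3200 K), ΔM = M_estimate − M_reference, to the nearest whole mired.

ln t = (235 + 161.1) / 99.47 = 3.9821.
t = e^3.9821 = 53.630.
T = 100·t = 5363 K → 5350 K to the nearest 50 K.
M_estimate = 10⁶/5350 = 186.92; M_reference = 10⁶/3200 = 312.50.
ΔM = 186.92 − 312.50 = -125.58 → -126 mireds.

-126 mireds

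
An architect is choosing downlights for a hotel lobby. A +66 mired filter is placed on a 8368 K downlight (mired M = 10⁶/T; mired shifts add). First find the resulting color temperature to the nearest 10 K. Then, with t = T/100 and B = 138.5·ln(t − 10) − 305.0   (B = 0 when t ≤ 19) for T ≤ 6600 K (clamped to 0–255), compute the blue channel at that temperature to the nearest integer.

219

M_in = 10⁶/8368 = 119.50; M_out = 119.50 + (+66) = 185.50.
T_out = 10⁶/185.50 = 5390.8 K → 5390 K; t = 53.9.
B = 138.5·ln(53.9 − 10) − 305.0 = 138.5·ln 43.9 − 305.0 = 138.5·3.7819 − 305.0 = 218.795.
Rounded: 219.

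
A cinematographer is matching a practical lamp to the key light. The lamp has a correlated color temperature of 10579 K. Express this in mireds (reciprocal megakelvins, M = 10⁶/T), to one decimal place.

M = 10⁶ / 10579 = 94.527 → 94.5 mireds.

94.5 mireds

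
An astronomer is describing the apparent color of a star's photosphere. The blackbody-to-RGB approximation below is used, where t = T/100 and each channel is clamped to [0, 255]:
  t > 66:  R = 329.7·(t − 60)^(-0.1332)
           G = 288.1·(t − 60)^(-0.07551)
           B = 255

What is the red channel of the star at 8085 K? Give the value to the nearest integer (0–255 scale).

t = 8085/100 = 80.85; the t > 66 branch applies.
R = 329.7·(80.85 − 60)^(-0.1332) = 329.7·20.85^(-0.1332) = 329.7·0.66726 = 219.996.
Rounded: 220.

220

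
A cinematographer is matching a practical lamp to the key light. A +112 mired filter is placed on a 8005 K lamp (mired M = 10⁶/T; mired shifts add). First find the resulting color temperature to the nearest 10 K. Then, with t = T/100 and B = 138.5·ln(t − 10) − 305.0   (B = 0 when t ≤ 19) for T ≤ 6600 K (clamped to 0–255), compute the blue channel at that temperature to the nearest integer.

176

M_in = 10⁶/8005 = 124.92; M_out = 124.92 + (+112) = 236.92.
T_out = 10⁶/236.92 = 4220.8 K → 4220 K; t = 42.2.
B = 138.5·ln(42.2 − 10) − 305.0 = 138.5·ln 32.2 − 305.0 = 138.5·3.4720 − 305.0 = 175.867.
Rounded: 176.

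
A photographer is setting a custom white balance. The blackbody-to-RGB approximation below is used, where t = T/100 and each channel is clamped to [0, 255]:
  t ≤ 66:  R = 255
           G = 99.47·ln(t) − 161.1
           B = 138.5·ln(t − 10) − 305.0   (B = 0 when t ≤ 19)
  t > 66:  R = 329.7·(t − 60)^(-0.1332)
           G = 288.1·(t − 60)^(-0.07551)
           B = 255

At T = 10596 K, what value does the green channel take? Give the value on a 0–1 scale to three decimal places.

t = 10596/100 = 105.96; the t > 66 branch applies.
G = 288.1·(105.96 − 60)^(-0.07551) = 288.1·45.96^(-0.07551) = 288.1·0.74899 = 215.783.
On a 0–1 scale: 215.783/255 = 0.8462 → 0.846.

0.846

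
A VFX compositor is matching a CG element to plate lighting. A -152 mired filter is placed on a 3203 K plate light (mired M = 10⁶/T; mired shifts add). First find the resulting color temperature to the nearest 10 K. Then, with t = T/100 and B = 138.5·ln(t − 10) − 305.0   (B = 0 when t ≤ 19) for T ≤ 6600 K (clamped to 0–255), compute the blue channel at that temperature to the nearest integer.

243

M_in = 10⁶/3203 = 312.21; M_out = 312.21 + (-152) = 160.21.
T_out = 10⁶/160.21 = 6241.9 K → 6240 K; t = 62.4.
B = 138.5·ln(62.4 − 10) − 305.0 = 138.5·ln 52.4 − 305.0 = 138.5·3.9589 − 305.0 = 243.309.
Rounded: 243.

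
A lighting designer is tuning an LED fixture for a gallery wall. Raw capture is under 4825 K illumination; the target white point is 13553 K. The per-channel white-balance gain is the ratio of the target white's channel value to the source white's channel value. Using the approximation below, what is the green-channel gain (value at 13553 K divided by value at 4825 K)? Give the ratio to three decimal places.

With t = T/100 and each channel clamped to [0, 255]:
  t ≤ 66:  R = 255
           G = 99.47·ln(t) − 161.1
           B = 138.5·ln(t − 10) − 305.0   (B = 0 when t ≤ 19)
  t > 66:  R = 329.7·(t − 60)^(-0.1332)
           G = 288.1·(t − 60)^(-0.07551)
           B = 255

0.926

At 4825 K (t = 48.25):
  G = 99.47·ln 48.25 − 161.1 = 99.47·3.8764 − 161.1 = 224.485.
At 13553 K (t = 135.53):
  G = 288.1·(135.53 − 60)^(-0.07551) = 288.1·75.53^(-0.07551) = 288.1·0.72141 = 207.839.
Gain = 207.839 / 224.485 = 0.9258 → 0.926.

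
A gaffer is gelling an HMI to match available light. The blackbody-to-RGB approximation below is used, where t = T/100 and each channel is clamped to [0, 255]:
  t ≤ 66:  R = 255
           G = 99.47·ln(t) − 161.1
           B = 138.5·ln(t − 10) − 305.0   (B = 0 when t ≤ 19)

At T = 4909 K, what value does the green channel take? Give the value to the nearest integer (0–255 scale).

226

t = 4909/100 = 49.09; the t ≤ 66 branch applies.
G = 99.47·ln 49.09 − 161.1 = 99.47·3.8937 − 161.1 = 226.202.
Rounded: 226.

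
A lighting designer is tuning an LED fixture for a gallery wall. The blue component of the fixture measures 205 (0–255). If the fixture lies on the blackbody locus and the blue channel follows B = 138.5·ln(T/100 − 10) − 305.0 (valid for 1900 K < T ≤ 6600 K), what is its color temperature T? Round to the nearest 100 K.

ln(t − 10) = (205 + 305.0) / 138.5 = 3.6823.
t − 10 = e^3.6823 = 39.738, so t = 49.738.
T = 100·t = 4974 K → 5000 K to the nearest 100 K.

5000 K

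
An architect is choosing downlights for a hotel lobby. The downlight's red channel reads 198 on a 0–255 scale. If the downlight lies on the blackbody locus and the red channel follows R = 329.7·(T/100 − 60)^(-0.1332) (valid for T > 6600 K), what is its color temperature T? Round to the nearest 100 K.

10600 K

(t − 60)^(-0.1332) = 198/329.7 = 0.60055.
t − 60 = 0.60055^(1/-0.1332) = 0.60055^(-7.508) = 45.980, so t = 105.980.
T = 100·t = 10598 K → 10600 K to the nearest 100 K.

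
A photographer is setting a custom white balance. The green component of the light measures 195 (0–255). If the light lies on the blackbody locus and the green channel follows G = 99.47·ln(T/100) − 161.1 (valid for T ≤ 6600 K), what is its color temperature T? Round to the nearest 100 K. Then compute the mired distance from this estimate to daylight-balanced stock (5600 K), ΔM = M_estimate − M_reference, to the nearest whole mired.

ln t = (195 + 161.1) / 99.47 = 3.5800.
t = e^3.5800 = 35.873.
T = 100·t = 3587 K → 3600 K to the nearest 100 K.
M_estimate = 10⁶/3600 = 277.78; M_reference = 10⁶/5600 = 178.57.
ΔM = 277.78 − 178.57 = 99.21 → +99 mireds.

+99 mireds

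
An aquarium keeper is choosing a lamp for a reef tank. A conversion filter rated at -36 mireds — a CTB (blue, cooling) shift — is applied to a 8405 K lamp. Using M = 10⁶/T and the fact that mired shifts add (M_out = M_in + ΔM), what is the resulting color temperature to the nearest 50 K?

12050 K

M_in = 10⁶/8405 = 118.98 mireds.
M_out = 118.98 + (-36) = 82.98 mireds.
T_out = 10⁶/82.98 = 12051.6 K → 12050 K.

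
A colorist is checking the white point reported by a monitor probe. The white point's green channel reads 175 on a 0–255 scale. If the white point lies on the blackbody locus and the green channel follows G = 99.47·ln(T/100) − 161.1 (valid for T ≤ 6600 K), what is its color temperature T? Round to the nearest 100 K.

2900 K

ln t = (175 + 161.1) / 99.47 = 3.3789.
t = e^3.3789 = 29.339.
T = 100·t = 2934 K → 2900 K to the nearest 100 K.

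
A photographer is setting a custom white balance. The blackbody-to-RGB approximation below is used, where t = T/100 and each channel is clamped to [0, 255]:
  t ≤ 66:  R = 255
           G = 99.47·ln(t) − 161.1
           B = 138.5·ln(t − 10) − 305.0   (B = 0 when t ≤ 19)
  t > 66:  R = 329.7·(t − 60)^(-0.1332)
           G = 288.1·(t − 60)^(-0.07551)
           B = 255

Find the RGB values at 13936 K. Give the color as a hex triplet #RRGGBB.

t = 13936/100 = 139.36; the t > 66 branch applies.
R = 329.7·(139.36 − 60)^(-0.1332) = 329.7·79.36^(-0.1332) = 329.7·0.55844 = 184.116.
G = 288.1·(139.36 − 60)^(-0.07551) = 288.1·79.36^(-0.07551) = 288.1·0.71872 = 207.064.
B = 255 by definition for t > 66.
Rounded: (184, 207, 255).
In hex: #B8CFFF.

#B8CFFF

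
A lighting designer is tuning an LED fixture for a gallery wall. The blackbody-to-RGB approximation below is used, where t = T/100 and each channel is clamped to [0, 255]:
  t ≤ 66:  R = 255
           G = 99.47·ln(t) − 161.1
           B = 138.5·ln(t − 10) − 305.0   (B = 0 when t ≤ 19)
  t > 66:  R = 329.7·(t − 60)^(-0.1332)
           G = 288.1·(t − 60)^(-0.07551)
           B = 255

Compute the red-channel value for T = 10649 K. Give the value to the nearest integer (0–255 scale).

t = 10649/100 = 106.49; the t > 66 branch applies.
R = 329.7·(106.49 − 60)^(-0.1332) = 329.7·46.49^(-0.1332) = 329.7·0.59966 = 197.709.
Rounded: 198.

198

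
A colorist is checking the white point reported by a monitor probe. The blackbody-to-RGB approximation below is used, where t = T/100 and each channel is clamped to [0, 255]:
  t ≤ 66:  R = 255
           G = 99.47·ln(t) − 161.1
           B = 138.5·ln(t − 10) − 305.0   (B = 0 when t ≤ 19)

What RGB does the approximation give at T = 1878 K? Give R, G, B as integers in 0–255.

t = 1878/100 = 18.78; the t ≤ 66 branch applies.
R = 255 by definition for t ≤ 66.
G = 99.47·ln 18.78 − 161.1 = 99.47·2.9328 − 161.1 = 130.625.
t = 18.78 ≤ 19, so B = 0.
Rounded: (255, 131, 0).

R=255, G=131, B=0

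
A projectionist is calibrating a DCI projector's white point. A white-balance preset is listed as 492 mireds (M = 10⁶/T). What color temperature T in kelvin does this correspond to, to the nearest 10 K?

T = 10⁶ / 492 = 2032.52 K → 2030 K.

2030 K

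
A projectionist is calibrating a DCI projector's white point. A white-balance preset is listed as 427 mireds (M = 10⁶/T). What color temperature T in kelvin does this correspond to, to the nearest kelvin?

2342 K

T = 10⁶ / 427 = 2341.92 K → 2342 K.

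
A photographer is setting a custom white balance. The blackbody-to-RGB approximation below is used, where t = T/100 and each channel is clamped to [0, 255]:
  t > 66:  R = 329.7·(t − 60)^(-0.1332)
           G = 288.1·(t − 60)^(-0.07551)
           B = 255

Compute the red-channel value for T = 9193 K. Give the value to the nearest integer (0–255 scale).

208

t = 9193/100 = 91.93; the t > 66 branch applies.
R = 329.7·(91.93 − 60)^(-0.1332) = 329.7·31.93^(-0.1332) = 329.7·0.63044 = 207.855.
Rounded: 208.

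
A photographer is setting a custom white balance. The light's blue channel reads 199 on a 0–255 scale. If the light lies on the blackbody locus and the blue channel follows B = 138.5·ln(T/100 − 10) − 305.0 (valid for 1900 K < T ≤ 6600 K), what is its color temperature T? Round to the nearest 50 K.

ln(t − 10) = (199 + 305.0) / 138.5 = 3.6390.
t − 10 = e^3.6390 = 38.053, so t = 48.053.
T = 100·t = 4805 K → 4800 K to the nearest 50 K.

4800 K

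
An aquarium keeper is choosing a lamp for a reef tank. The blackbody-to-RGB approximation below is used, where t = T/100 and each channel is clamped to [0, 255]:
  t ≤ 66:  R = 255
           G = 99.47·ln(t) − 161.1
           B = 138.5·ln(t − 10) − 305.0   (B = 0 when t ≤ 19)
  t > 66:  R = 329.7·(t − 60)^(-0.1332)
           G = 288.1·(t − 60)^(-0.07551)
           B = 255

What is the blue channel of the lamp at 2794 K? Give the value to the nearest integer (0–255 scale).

t = 2794/100 = 27.94; the t ≤ 66 branch applies.
B = 138.5·ln(27.94 − 10) − 305.0 = 138.5·ln 17.94 − 305.0 = 138.5·2.8870 − 305.0 = 94.854.
Rounded: 95.

95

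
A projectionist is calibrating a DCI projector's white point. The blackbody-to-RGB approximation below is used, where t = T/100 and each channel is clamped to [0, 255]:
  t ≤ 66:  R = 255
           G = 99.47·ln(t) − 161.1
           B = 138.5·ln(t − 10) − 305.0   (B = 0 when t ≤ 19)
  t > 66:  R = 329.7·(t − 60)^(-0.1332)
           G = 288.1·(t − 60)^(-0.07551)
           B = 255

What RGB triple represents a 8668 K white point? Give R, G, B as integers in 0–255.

t = 8668/100 = 86.68; the t > 66 branch applies.
R = 329.7·(86.68 − 60)^(-0.1332) = 329.7·26.68^(-0.1332) = 329.7·0.64570 = 212.888.
G = 288.1·(86.68 − 60)^(-0.07551) = 288.1·26.68^(-0.07551) = 288.1·0.78038 = 224.829.
B = 255 by definition for t > 66.
Rounded: (213, 225, 255).

R=213, G=225, B=255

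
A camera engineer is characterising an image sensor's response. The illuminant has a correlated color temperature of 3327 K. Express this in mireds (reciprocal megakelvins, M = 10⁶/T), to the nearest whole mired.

M = 10⁶ / 3327 = 300.571 → 301 mireds.

301 mireds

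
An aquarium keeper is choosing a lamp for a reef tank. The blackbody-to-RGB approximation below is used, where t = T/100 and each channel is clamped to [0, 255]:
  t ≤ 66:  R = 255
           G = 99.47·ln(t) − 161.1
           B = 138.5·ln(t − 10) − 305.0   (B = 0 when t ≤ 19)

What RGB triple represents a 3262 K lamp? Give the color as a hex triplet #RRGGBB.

t = 3262/100 = 32.62; the t ≤ 66 branch applies.
R = 255 by definition for t ≤ 66.
G = 99.47·ln 32.62 − 161.1 = 99.47·3.4849 − 161.1 = 185.546.
B = 138.5·ln(32.62 − 10) − 305.0 = 138.5·ln 22.62 − 305.0 = 138.5·3.1188 − 305.0 = 126.959.
Rounded: (255, 186, 127).
In hex: #FFBA7F.

#FFBA7F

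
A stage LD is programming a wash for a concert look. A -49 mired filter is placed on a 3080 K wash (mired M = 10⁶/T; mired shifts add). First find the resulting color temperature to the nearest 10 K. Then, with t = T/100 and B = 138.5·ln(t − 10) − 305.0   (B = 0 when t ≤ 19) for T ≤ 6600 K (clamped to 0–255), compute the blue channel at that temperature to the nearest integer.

M_in = 10⁶/3080 = 324.68; M_out = 324.68 + (-49) = 275.68.
T_out = 10⁶/275.68 = 3627.5 K → 3630 K; t = 36.3.
B = 138.5·ln(36.3 − 10) − 305.0 = 138.5·ln 26.3 − 305.0 = 138.5·3.2696 − 305.0 = 147.835.
Rounded: 148.

148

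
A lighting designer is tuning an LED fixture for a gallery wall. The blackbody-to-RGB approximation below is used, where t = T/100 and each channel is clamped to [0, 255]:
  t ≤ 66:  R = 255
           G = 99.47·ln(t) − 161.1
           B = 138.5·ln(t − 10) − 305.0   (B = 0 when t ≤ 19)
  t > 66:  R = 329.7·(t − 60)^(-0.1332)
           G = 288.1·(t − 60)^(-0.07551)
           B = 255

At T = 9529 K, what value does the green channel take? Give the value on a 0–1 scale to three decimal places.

0.863

t = 9529/100 = 95.29; the t > 66 branch applies.
G = 288.1·(95.29 − 60)^(-0.07551) = 288.1·35.29^(-0.07551) = 288.1·0.76408 = 220.130.
On a 0–1 scale: 220.130/255 = 0.8633 → 0.863.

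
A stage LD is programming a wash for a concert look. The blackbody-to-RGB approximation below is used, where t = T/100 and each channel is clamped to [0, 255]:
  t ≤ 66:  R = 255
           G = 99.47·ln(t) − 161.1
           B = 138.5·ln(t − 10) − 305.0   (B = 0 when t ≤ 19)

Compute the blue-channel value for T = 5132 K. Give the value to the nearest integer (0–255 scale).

t = 5132/100 = 51.32; the t ≤ 66 branch applies.
B = 138.5·ln(51.32 − 10) − 305.0 = 138.5·ln 41.32 − 305.0 = 138.5·3.7213 − 305.0 = 210.407.
Rounded: 210.

210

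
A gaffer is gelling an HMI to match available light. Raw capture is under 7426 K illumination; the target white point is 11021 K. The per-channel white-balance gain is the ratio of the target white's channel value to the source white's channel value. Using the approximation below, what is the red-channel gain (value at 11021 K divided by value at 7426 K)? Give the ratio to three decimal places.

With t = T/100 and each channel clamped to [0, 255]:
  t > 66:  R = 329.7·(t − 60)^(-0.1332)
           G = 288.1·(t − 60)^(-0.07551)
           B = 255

0.846

At 7426 K (t = 74.26):
  R = 329.7·(74.26 − 60)^(-0.1332) = 329.7·14.26^(-0.1332) = 329.7·0.70189 = 231.414.
At 11021 K (t = 110.21):
  R = 329.7·(110.21 − 60)^(-0.1332) = 329.7·50.21^(-0.1332) = 329.7·0.59355 = 195.692.
Gain = 195.692 / 231.414 = 0.8456 → 0.846.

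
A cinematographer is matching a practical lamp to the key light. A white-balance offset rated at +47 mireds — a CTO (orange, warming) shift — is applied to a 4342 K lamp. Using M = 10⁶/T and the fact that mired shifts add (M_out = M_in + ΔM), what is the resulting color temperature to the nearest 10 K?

M_in = 10⁶/4342 = 230.31 mireds.
M_out = 230.31 + (+47) = 277.31 mireds.
T_out = 10⁶/277.31 = 3606.1 K → 3610 K.

3610 K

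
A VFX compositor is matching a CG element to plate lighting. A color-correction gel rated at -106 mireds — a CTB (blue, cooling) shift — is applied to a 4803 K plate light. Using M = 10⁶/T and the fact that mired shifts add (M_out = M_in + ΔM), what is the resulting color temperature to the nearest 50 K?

9800 K

M_in = 10⁶/4803 = 208.20 mireds.
M_out = 208.20 + (-106) = 102.20 mireds.
T_out = 10⁶/102.20 = 9784.4 K → 9800 K.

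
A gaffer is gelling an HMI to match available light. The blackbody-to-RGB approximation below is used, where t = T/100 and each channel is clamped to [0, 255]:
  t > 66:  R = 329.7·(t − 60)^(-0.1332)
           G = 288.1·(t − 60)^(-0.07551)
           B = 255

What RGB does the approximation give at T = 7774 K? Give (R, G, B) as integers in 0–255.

t = 7774/100 = 77.74; the t > 66 branch applies.
R = 329.7·(77.74 − 60)^(-0.1332) = 329.7·17.74^(-0.1332) = 329.7·0.68177 = 224.780.
G = 288.1·(77.74 − 60)^(-0.07551) = 288.1·17.74^(-0.07551) = 288.1·0.80481 = 231.865.
B = 255 by definition for t > 66.
Rounded: (225, 232, 255).

(225, 232, 255)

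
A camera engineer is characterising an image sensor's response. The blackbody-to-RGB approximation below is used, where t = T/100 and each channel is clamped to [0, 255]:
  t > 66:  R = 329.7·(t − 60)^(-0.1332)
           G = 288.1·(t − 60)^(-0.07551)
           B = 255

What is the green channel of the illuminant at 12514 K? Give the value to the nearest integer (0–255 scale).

210

t = 12514/100 = 125.14; the t > 66 branch applies.
G = 288.1·(125.14 − 60)^(-0.07551) = 288.1·65.14^(-0.07551) = 288.1·0.72952 = 210.174.
Rounded: 210.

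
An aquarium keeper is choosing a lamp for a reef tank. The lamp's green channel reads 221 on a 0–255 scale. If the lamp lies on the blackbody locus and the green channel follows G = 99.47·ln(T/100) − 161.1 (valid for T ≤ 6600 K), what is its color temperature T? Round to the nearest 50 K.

4650 K

ln t = (221 + 161.1) / 99.47 = 3.8414.
t = e^3.8414 = 46.589.
T = 100·t = 4659 K → 4650 K to the nearest 50 K.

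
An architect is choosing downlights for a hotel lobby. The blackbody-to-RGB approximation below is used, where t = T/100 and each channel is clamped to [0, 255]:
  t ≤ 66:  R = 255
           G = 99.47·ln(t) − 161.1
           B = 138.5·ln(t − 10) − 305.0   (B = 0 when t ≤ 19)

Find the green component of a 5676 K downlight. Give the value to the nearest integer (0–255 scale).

t = 5676/100 = 56.76; the t ≤ 66 branch applies.
G = 99.47·ln 56.76 − 161.1 = 99.47·4.0388 − 161.1 = 240.643.
Rounded: 241.

241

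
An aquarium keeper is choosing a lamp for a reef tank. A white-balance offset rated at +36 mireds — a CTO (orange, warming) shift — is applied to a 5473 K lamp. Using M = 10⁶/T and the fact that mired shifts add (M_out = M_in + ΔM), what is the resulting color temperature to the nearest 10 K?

4570 K

M_in = 10⁶/5473 = 182.72 mireds.
M_out = 182.72 + (+36) = 218.72 mireds.
T_out = 10⁶/218.72 = 4572.2 K → 4570 K.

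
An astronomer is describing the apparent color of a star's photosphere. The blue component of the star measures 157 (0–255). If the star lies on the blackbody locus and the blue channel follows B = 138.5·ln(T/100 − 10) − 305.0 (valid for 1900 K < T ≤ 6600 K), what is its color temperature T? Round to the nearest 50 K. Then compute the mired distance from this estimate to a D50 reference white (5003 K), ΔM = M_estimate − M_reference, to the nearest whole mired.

ln(t − 10) = (157 + 305.0) / 138.5 = 3.3357.
t − 10 = e^3.3357 = 28.099, so t = 38.099.
T = 100·t = 3810 K → 3800 K to the nearest 50 K.
M_estimate = 10⁶/3800 = 263.16; M_reference = 10⁶/5003 = 199.88.
ΔM = 263.16 − 199.88 = 63.28 → +63 mireds.

+63 mireds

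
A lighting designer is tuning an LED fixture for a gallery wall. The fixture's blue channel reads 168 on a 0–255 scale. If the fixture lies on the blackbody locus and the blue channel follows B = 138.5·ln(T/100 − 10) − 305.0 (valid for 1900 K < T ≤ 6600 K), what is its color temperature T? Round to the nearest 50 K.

4050 K

ln(t − 10) = (168 + 305.0) / 138.5 = 3.4152.
t − 10 = e^3.4152 = 30.422, so t = 40.422.
T = 100·t = 4042 K → 4050 K to the nearest 50 K.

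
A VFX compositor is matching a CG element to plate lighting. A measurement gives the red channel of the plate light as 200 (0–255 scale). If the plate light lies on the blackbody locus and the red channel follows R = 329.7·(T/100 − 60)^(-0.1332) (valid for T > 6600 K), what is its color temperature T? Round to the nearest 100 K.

(t − 60)^(-0.1332) = 200/329.7 = 0.60661.
t − 60 = 0.60661^(1/-0.1332) = 0.60661^(-7.508) = 42.638, so t = 102.638.
T = 100·t = 10264 K → 10300 K to the nearest 100 K.

10300 K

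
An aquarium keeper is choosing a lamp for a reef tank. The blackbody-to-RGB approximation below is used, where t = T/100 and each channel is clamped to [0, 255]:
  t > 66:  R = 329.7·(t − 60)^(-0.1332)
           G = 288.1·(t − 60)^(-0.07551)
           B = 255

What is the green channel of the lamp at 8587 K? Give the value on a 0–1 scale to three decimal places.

0.884

t = 8587/100 = 85.87; the t > 66 branch applies.
G = 288.1·(85.87 − 60)^(-0.07551) = 288.1·25.87^(-0.07551) = 288.1·0.78220 = 225.353.
On a 0–1 scale: 225.353/255 = 0.8837 → 0.884.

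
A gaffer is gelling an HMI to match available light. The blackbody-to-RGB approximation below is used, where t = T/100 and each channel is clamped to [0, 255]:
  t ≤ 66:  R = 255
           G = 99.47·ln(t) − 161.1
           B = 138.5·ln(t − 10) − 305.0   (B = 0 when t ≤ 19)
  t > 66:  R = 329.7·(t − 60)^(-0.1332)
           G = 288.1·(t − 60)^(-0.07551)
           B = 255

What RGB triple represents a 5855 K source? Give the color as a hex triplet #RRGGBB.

t = 5855/100 = 58.55; the t ≤ 66 branch applies.
R = 255 by definition for t ≤ 66.
G = 99.47·ln 58.55 − 161.1 = 99.47·4.0699 − 161.1 = 243.731.
B = 138.5·ln(58.55 − 10) − 305.0 = 138.5·ln 48.55 − 305.0 = 138.5·3.8826 − 305.0 = 232.739.
Rounded: (255, 244, 233).
In hex: #FFF4E9.

#FFF4E9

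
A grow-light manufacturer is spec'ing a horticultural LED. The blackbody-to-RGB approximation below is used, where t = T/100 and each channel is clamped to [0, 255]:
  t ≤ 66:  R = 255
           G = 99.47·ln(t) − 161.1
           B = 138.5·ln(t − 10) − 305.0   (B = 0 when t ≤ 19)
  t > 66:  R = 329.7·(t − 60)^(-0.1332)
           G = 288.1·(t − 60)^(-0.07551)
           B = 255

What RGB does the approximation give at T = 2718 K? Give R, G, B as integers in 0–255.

t = 2718/100 = 27.18; the t ≤ 66 branch applies.
R = 255 by definition for t ≤ 66.
G = 99.47·ln 27.18 − 161.1 = 99.47·3.3025 − 161.1 = 167.398.
B = 138.5·ln(27.18 − 10) − 305.0 = 138.5·ln 17.18 − 305.0 = 138.5·2.8437 − 305.0 = 88.859.
Rounded: (255, 167, 89).

R=255, G=167, B=89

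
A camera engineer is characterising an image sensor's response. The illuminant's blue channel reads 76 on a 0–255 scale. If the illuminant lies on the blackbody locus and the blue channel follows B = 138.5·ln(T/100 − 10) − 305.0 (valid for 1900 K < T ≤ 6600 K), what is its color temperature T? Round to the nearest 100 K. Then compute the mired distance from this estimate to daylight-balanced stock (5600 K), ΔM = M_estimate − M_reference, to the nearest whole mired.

ln(t − 10) = (76 + 305.0) / 138.5 = 2.7509.
t − 10 = e^2.7509 = 15.657, so t = 25.657.
T = 100·t = 2566 K → 2600 K to the nearest 100 K.
M_estimate = 10⁶/2600 = 384.62; M_reference = 10⁶/5600 = 178.57.
ΔM = 384.62 − 178.57 = 206.04 → +206 mireds.

+206 mireds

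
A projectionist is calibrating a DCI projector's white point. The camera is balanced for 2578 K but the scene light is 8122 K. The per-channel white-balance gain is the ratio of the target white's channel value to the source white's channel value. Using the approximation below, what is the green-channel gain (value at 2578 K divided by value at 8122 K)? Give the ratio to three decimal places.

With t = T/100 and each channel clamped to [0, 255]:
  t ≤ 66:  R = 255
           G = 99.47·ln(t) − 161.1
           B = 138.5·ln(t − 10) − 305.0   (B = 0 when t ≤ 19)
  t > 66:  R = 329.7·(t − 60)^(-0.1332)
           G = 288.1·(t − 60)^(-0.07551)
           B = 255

At 8122 K (t = 81.22):
  G = 288.1·(81.22 − 60)^(-0.07551) = 288.1·21.22^(-0.07551) = 288.1·0.79399 = 228.750.
At 2578 K (t = 25.78):
  G = 99.47·ln 25.78 − 161.1 = 99.47·3.2496 − 161.1 = 162.138.
Gain = 162.138 / 228.750 = 0.7088 → 0.709.

0.709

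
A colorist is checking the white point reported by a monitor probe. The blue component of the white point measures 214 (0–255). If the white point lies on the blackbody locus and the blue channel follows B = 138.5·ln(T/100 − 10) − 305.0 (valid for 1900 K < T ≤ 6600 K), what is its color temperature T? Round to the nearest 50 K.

ln(t − 10) = (214 + 305.0) / 138.5 = 3.7473.
t − 10 = e^3.7473 = 42.406, so t = 52.406.
T = 100·t = 5241 K → 5250 K to the nearest 50 K.

5250 K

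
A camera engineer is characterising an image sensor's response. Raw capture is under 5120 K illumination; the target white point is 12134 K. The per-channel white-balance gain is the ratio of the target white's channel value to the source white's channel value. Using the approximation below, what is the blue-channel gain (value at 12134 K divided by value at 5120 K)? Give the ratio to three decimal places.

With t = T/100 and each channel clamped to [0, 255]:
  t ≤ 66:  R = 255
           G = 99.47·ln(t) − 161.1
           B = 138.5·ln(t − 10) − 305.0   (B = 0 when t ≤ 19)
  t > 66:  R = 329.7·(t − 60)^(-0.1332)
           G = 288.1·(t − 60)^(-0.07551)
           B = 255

At 5120 K (t = 51.2):
  B = 138.5·ln(51.2 − 10) − 305.0 = 138.5·ln 41.2 − 305.0 = 138.5·3.7184 − 305.0 = 210.004.
At 12134 K (t = 121.34):
  B = 255 by definition for t > 66.
Gain = 255.000 / 210.004 = 1.2143 → 1.214.

1.214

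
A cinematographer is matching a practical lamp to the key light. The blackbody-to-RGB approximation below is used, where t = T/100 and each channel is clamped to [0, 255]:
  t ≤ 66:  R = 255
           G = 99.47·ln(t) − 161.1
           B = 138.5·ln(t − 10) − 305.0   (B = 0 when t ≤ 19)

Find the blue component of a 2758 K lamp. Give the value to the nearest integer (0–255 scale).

92

t = 2758/100 = 27.58; the t ≤ 66 branch applies.
B = 138.5·ln(27.58 − 10) − 305.0 = 138.5·ln 17.58 − 305.0 = 138.5·2.8668 − 305.0 = 92.047.
Rounded: 92.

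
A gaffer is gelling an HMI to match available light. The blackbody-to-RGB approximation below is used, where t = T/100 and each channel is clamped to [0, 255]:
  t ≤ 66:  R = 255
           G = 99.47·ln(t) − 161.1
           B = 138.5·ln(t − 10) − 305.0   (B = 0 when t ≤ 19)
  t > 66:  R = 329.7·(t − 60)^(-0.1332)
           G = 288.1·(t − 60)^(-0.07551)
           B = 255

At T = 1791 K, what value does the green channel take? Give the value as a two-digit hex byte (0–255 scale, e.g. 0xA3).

t = 1791/100 = 17.91; the t ≤ 66 branch applies.
G = 99.47·ln 17.91 − 161.1 = 99.47·2.8854 − 161.1 = 125.907.
Rounded: 126; in hex, 0x7E.

0x7E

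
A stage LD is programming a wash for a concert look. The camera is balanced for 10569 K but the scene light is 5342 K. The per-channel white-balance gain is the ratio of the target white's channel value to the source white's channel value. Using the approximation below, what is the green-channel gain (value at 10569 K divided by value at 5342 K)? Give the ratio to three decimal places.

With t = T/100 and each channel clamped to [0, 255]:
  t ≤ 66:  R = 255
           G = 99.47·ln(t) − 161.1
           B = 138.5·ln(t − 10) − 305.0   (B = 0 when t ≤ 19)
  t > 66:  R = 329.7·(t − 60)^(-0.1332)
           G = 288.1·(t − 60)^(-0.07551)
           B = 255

0.920

At 5342 K (t = 53.42):
  G = 99.47·ln 53.42 − 161.1 = 99.47·3.9782 − 161.1 = 234.610.
At 10569 K (t = 105.69):
  G = 288.1·(105.69 − 60)^(-0.07551) = 288.1·45.69^(-0.07551) = 288.1·0.74932 = 215.879.
Gain = 215.879 / 234.610 = 0.9202 → 0.920.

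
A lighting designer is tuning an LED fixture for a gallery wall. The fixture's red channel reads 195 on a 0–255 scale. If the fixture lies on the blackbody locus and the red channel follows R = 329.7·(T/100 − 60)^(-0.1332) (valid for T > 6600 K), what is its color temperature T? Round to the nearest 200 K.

11200 K

(t − 60)^(-0.1332) = 195/329.7 = 0.59145.
t − 60 = 0.59145^(1/-0.1332) = 0.59145^(-7.508) = 51.564, so t = 111.564.
T = 100·t = 11156 K → 11200 K to the nearest 200 K.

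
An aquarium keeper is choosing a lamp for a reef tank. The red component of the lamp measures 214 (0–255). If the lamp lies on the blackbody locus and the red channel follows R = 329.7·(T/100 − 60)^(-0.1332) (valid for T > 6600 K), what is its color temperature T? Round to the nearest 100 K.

(t − 60)^(-0.1332) = 214/329.7 = 0.64907.
t − 60 = 0.64907^(1/-0.1332) = 0.64907^(-7.508) = 25.657, so t = 85.657.
T = 100·t = 8566 K → 8600 K to the nearest 100 K.

8600 K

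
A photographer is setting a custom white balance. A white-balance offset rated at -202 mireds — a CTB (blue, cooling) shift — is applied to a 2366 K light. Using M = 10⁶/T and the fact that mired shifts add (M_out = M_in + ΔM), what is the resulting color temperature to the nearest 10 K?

4530 K

M_in = 10⁶/2366 = 422.65 mireds.
M_out = 422.65 + (-202) = 220.65 mireds.
T_out = 10⁶/220.65 = 4532.0 K → 4530 K.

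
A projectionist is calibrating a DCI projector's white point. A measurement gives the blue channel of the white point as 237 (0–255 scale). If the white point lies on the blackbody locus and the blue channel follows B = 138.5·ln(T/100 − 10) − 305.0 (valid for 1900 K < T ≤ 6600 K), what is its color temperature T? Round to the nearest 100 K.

6000 K

ln(t − 10) = (237 + 305.0) / 138.5 = 3.9134.
t − 10 = e^3.9134 = 50.067, so t = 60.067.
T = 100·t = 6007 K → 6000 K to the nearest 100 K.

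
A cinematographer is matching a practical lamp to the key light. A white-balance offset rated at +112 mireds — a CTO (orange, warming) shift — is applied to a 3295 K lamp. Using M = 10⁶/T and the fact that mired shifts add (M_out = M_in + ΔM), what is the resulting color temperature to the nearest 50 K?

M_in = 10⁶/3295 = 303.49 mireds.
M_out = 303.49 + (+112) = 415.49 mireds.
T_out = 10⁶/415.49 = 2406.8 K → 2400 K.

2400 K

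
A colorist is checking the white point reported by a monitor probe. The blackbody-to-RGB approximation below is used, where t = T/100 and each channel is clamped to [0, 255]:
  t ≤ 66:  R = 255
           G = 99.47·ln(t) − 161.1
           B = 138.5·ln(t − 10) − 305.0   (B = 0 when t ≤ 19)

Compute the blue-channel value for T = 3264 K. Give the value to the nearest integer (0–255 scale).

t = 3264/100 = 32.64; the t ≤ 66 branch applies.
B = 138.5·ln(32.64 − 10) − 305.0 = 138.5·ln 22.64 − 305.0 = 138.5·3.1197 − 305.0 = 127.081.
Rounded: 127.

127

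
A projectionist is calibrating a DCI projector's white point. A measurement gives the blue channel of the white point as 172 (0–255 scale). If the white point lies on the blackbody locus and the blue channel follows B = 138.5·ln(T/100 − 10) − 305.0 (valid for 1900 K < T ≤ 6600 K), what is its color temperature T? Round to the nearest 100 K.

4100 K

ln(t − 10) = (172 + 305.0) / 138.5 = 3.4440.
t − 10 = e^3.4440 = 31.313, so t = 41.313.
T = 100·t = 4131 K → 4100 K to the nearest 100 K.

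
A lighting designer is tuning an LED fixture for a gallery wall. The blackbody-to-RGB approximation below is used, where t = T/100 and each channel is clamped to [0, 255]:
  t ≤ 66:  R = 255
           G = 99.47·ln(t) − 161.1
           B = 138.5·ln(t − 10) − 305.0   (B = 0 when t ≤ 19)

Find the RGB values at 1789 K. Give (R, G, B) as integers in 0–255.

t = 1789/100 = 17.89; the t ≤ 66 branch applies.
R = 255 by definition for t ≤ 66.
G = 99.47·ln 17.89 − 161.1 = 99.47·2.8842 − 161.1 = 125.796.
t = 17.89 ≤ 19, so B = 0.
Rounded: (255, 126, 0).

(255, 126, 0)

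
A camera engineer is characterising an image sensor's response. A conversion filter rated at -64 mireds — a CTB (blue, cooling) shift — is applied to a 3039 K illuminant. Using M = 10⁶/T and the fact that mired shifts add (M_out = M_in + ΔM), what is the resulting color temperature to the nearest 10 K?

3770 K

M_in = 10⁶/3039 = 329.06 mireds.
M_out = 329.06 + (-64) = 265.06 mireds.
T_out = 10⁶/265.06 = 3772.8 K → 3770 K.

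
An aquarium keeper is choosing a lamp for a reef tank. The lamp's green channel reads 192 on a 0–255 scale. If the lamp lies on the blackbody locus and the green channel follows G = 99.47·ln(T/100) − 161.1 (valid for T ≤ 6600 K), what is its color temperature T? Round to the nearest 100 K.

3500 K

ln t = (192 + 161.1) / 99.47 = 3.5498.
t = e^3.5498 = 34.807.
T = 100·t = 3481 K → 3500 K to the nearest 100 K.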